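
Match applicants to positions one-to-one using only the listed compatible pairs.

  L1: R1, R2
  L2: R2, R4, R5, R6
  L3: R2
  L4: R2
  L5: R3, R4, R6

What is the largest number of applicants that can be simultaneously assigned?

Unit-capacity flow: source→left, listed edges, right→sink; max matching = max flow.
Augmenting path L1→R1 (+1); matched 1.
Augmenting path L2→R2 (+1); matched 2.
Augmenting path L5→R3 (+1); matched 3.
Augmenting path L3→R2→L2→R4 (+1); matched 4.
No augmenting path remains; maximum matching = 4.
König certificate: {L1, L2, L5, R2} is a vertex cover of size 4 (every listed pair touches it), so no matching can be larger.

4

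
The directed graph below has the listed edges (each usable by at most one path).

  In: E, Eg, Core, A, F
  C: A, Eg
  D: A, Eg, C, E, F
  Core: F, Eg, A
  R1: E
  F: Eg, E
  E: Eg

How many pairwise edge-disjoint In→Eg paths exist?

Assign every edge capacity 1; by Menger, the answer equals the max flow.
Path In→Eg (+1); total 1.
Path In→Core→Eg (+1); total 2.
Path In→F→Eg (+1); total 3.
Path In→E→Eg (+1); total 4.
No residual In→Eg path; max flow = 4.
Certifying cut of size 4: {In→Core, In→E, In→Eg, In→F}.

4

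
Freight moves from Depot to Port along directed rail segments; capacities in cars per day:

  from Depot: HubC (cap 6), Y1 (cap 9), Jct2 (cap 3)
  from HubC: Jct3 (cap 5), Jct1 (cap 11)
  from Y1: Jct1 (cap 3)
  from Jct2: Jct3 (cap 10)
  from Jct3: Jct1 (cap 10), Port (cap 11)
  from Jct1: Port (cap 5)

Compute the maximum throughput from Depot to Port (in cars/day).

12

Augment Depot→HubC→Jct3→Port: bottleneck 5, flow now 5.
Augment Depot→HubC→Jct1→Port: bottleneck 1, flow now 6.
Augment Depot→Y1→Jct1→Port: bottleneck 3, flow now 9.
Augment Depot→Jct2→Jct3→Port: bottleneck 3, flow now 12.
No augmenting path remains; maximum flow = 12.
In the residual graph, reachable from Depot: {Depot, Y1}.
Min-cut edges: Depot→HubC (6), Depot→Jct2 (3), Y1→Jct1 (3); capacity 6 + 3 + 3 = 12.
This cut is saturated, so no flow can exceed 12.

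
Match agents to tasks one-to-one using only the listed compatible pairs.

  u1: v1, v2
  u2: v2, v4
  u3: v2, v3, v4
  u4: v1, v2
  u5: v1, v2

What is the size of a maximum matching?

4

Unit-capacity flow: source→left, listed edges, right→sink; max matching = max flow.
Augmenting path u1→v1 (+1); matched 1.
Augmenting path u2→v2 (+1); matched 2.
Augmenting path u3→v3 (+1); matched 3.
Augmenting path u4→v2→u2→v4 (+1); matched 4.
No augmenting path remains; maximum matching = 4.
König certificate: {u2, u3, v1, v2} is a vertex cover of size 4 (every listed pair touches it), so no matching can be larger.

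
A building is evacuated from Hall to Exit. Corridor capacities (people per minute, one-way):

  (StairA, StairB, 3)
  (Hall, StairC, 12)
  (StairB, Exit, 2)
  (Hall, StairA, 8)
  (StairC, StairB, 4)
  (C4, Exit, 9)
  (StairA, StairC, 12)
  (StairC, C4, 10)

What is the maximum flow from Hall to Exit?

Augment Hall→StairA→StairB→Exit: bottleneck 2, flow now 2.
Augment Hall→StairC→C4→Exit: bottleneck 9, flow now 11.
No augmenting path remains; maximum flow = 11.
In the residual graph, reachable from Hall: {Hall, StairA, StairC, StairB, C4}.
Min-cut edges: StairB→Exit (2), C4→Exit (9); capacity 2 + 9 = 11.
This cut is saturated, so no flow can exceed 11.

11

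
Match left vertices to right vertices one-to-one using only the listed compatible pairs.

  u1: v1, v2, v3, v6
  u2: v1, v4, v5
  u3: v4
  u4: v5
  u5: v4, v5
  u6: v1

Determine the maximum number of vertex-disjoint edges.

Unit-capacity flow: source→left, listed edges, right→sink; max matching = max flow.
Augmenting path u1→v1 (+1); matched 1.
Augmenting path u2→v4 (+1); matched 2.
Augmenting path u4→v5 (+1); matched 3.
Augmenting path u6→v1→u1→v2 (+1); matched 4.
No augmenting path remains; maximum matching = 4.
König certificate: {u1, v1, v4, v5} is a vertex cover of size 4 (every listed pair touches it), so no matching can be larger.

4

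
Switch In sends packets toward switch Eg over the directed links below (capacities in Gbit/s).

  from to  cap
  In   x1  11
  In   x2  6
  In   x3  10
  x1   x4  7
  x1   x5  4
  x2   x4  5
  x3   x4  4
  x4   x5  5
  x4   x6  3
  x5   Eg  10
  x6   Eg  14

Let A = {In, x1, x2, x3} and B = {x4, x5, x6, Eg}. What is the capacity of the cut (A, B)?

Edges leaving {In, x1, x2, x3}: x1→x4 (7), x1→x5 (4), x2→x4 (5), x3→x4 (4).
Cut capacity = 7 + 4 + 5 + 4 = 20.

20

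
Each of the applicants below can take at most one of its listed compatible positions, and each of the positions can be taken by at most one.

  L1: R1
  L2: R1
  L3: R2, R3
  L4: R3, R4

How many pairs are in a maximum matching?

Unit-capacity flow: source→left, listed edges, right→sink; max matching = max flow.
Augmenting path L1→R1 (+1); matched 1.
Augmenting path L3→R2 (+1); matched 2.
Augmenting path L4→R3 (+1); matched 3.
No augmenting path remains; maximum matching = 3.
König certificate: {L3, L4, R1} is a vertex cover of size 3 (every listed pair touches it), so no matching can be larger.

3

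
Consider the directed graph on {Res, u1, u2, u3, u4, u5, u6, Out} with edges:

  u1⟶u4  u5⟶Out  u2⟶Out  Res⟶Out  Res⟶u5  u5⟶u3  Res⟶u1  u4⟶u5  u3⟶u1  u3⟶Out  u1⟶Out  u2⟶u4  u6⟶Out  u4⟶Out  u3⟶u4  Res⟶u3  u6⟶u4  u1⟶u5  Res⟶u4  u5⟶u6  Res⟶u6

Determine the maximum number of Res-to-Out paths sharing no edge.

Assign every edge capacity 1; by Menger, the answer equals the max flow.
Path Res→Out (+1); total 1.
Path Res→u1→Out (+1); total 2.
Path Res→u3→Out (+1); total 3.
Path Res→u4→Out (+1); total 4.
Path Res→u5→Out (+1); total 5.
Path Res→u6→Out (+1); total 6.
No residual Res→Out path; max flow = 6.
Certifying cut of size 6: {Res→Out, Res→u1, Res→u3, Res→u4, Res→u5, Res→u6}.

6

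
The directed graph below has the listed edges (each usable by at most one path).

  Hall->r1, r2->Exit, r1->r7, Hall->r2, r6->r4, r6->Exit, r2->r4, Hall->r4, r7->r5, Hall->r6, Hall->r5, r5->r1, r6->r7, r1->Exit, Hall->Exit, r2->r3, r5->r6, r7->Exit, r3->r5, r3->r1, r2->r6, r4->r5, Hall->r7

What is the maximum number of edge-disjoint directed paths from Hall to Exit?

5

Assign every edge capacity 1; by Menger, the answer equals the max flow.
Path Hall→Exit (+1); total 1.
Path Hall→r1→Exit (+1); total 2.
Path Hall→r2→Exit (+1); total 3.
Path Hall→r6→Exit (+1); total 4.
Path Hall→r7→Exit (+1); total 5.
No residual Hall→Exit path; max flow = 5.
Certifying cut of size 5: {Hall→Exit, Hall→r2, r1→Exit, r6→Exit, r7→Exit}.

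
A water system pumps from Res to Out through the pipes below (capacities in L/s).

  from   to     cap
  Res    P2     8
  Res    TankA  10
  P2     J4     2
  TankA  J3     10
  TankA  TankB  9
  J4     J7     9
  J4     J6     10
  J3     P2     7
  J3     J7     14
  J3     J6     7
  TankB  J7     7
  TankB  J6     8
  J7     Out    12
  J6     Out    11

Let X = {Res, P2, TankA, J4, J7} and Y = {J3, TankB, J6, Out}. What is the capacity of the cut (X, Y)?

41

Edges leaving {Res, P2, TankA, J4, J7}: TankA→J3 (10), TankA→TankB (9), J4→J6 (10), J7→Out (12).
Cut capacity = 10 + 9 + 10 + 12 = 41.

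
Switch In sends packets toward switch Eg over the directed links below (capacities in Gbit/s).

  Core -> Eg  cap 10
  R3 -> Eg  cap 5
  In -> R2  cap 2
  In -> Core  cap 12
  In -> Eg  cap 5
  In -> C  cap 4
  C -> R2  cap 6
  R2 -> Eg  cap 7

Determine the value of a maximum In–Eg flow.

21

Augment In→Eg: bottleneck 5, flow now 5.
Augment In→Core→Eg: bottleneck 10, flow now 15.
Augment In→R2→Eg: bottleneck 2, flow now 17.
Augment In→C→R2→Eg: bottleneck 4, flow now 21.
No augmenting path remains; maximum flow = 21.
In the residual graph, reachable from In: {In, Core}.
Min-cut edges: In→C (4), In→R2 (2), In→Eg (5), Core→Eg (10); capacity 4 + 2 + 5 + 10 = 21.
This cut is saturated, so no flow can exceed 21.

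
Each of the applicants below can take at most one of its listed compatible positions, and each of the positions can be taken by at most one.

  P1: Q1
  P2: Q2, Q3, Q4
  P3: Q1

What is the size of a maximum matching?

Unit-capacity flow: source→left, listed edges, right→sink; max matching = max flow.
Augmenting path P1→Q1 (+1); matched 1.
Augmenting path P2→Q2 (+1); matched 2.
No augmenting path remains; maximum matching = 2.
König certificate: {P2, Q1} is a vertex cover of size 2 (every listed pair touches it), so no matching can be larger.

2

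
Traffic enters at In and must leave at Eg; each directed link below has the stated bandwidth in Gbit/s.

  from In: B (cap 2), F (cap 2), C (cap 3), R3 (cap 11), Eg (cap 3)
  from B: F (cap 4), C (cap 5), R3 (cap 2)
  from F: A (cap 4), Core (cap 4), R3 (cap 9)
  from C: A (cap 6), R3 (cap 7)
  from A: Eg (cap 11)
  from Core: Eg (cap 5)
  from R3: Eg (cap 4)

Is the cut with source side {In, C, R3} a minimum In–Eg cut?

Given cut capacity: 2 + 2 + 3 + 6 + 4 = 17.
Augment In→Eg: bottleneck 3, flow now 3.
Augment In→R3→Eg: bottleneck 4, flow now 7.
Augment In→F→A→Eg: bottleneck 2, flow now 9.
Augment In→C→A→Eg: bottleneck 3, flow now 12.
Augment In→B→F→A→Eg: bottleneck 2, flow now 14.
No augmenting path remains; maximum flow = 14.
In the residual graph, reachable from In: {In, R3}.
Min-cut edges: In→B (2), In→F (2), In→C (3), In→Eg (3), R3→Eg (4); capacity 2 + 2 + 3 + 3 + 4 = 14.
Cut capacity 17 exceeds the max flow 14, so it is not minimum.

No — its capacity is 17, but the minimum cut has capacity 14.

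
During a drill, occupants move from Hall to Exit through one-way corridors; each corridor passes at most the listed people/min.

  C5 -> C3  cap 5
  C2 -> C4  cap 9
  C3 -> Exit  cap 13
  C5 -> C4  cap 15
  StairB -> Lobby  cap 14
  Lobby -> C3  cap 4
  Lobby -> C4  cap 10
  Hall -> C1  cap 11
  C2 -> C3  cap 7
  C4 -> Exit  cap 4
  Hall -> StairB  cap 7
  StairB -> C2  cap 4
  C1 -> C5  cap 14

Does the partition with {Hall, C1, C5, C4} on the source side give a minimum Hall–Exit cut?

Given cut capacity: 7 + 5 + 4 = 16.
Augment Hall→StairB→C2→C3→Exit: bottleneck 4, flow now 4.
Augment Hall→StairB→Lobby→C3→Exit: bottleneck 3, flow now 7.
Augment Hall→C1→C5→C3→Exit: bottleneck 5, flow now 12.
Augment Hall→C1→C5→C4→Exit: bottleneck 4, flow now 16.
No augmenting path remains; maximum flow = 16.
Cut capacity 16 equals the max flow, so it is a minimum cut.

Yes — it is a minimum cut (capacity 16).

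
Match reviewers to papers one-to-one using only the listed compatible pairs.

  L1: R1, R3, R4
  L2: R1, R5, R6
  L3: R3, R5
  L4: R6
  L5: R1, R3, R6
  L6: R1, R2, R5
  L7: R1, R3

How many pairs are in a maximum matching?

6

Unit-capacity flow: source→left, listed edges, right→sink; max matching = max flow.
Augmenting path L1→R1 (+1); matched 1.
Augmenting path L2→R5 (+1); matched 2.
Augmenting path L3→R3 (+1); matched 3.
Augmenting path L4→R6 (+1); matched 4.
Augmenting path L6→R2 (+1); matched 5.
Augmenting path L5→R1→L1→R4 (+1); matched 6.
No augmenting path remains; maximum matching = 6.
König certificate: {L1, L6, R1, R3, R5, R6} is a vertex cover of size 6 (every listed pair touches it), so no matching can be larger.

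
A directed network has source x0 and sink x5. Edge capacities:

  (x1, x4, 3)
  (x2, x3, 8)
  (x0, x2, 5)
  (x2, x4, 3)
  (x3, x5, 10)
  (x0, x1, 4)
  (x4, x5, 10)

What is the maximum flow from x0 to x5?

8

Augment x0→x1→x4→x5: bottleneck 3, flow now 3.
Augment x0→x2→x3→x5: bottleneck 5, flow now 8.
No augmenting path remains; maximum flow = 8.
In the residual graph, reachable from x0: {x0, x1}.
Min-cut edges: x0→x2 (5), x1→x4 (3); capacity 5 + 3 = 8.
This cut is saturated, so no flow can exceed 8.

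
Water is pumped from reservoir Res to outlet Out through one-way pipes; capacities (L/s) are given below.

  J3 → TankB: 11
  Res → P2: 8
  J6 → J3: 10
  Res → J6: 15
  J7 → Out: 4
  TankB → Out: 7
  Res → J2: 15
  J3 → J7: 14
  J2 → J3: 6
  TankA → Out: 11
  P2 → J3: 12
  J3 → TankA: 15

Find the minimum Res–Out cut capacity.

Augment Res→P2→J3→TankB→Out: bottleneck 7, flow now 7.
Augment Res→P2→J3→TankA→Out: bottleneck 1, flow now 8.
Augment Res→J6→J3→TankA→Out: bottleneck 10, flow now 18.
Augment Res→J2→J3→J7→Out: bottleneck 4, flow now 22.
No augmenting path remains; maximum flow = 22.
By max-flow min-cut, the minimum cut capacity equals the max flow.
In the residual graph, reachable from Res: {Res, P2, J6, J2, J3, TankB, TankA, J7}.
Min-cut edges: TankB→Out (7), TankA→Out (11), J7→Out (4); capacity 7 + 11 + 4 = 22.

22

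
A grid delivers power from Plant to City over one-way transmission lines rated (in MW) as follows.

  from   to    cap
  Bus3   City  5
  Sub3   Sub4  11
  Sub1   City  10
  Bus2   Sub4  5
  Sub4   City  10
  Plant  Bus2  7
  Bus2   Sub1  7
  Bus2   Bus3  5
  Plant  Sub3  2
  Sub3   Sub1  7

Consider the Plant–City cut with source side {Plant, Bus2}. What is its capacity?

19

Edges leaving {Plant, Bus2}: Plant→Sub3 (2), Bus2→Sub4 (5), Bus2→Sub1 (7), Bus2→Bus3 (5).
Cut capacity = 2 + 5 + 7 + 5 = 19.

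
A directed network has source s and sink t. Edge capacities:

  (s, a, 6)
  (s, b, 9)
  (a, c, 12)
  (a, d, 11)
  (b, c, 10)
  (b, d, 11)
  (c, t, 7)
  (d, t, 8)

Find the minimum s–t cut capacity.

15

Augment s→a→c→t: bottleneck 6, flow now 6.
Augment s→b→c→t: bottleneck 1, flow now 7.
Augment s→b→d→t: bottleneck 8, flow now 15.
No augmenting path remains; maximum flow = 15.
By max-flow min-cut, the minimum cut capacity equals the max flow.
In the residual graph, reachable from s: {s}.
Min-cut edges: s→a (6), s→b (9); capacity 6 + 9 = 15.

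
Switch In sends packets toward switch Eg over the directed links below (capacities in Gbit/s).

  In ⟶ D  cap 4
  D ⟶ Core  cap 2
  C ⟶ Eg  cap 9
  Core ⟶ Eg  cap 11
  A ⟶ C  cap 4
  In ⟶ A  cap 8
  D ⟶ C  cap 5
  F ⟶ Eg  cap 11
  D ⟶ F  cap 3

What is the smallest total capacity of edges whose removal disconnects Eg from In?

8

Augment In→A→C→Eg: bottleneck 4, flow now 4.
Augment In→D→F→Eg: bottleneck 3, flow now 7.
Augment In→D→Core→Eg: bottleneck 1, flow now 8.
No augmenting path remains; maximum flow = 8.
By max-flow min-cut, the minimum cut capacity equals the max flow.
In the residual graph, reachable from In: {In, A}.
Min-cut edges: In→D (4), A→C (4); capacity 4 + 4 = 8.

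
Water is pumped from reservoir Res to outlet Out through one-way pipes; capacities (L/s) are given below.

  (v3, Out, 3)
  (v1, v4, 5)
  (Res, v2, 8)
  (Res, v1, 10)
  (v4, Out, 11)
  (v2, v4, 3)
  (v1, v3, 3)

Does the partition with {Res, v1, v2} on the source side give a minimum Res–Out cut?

Yes — it is a minimum cut (capacity 11).

Given cut capacity: 3 + 5 + 3 = 11.
Augment Res→v1→v3→Out: bottleneck 3, flow now 3.
Augment Res→v1→v4→Out: bottleneck 5, flow now 8.
Augment Res→v2→v4→Out: bottleneck 3, flow now 11.
No augmenting path remains; maximum flow = 11.
Cut capacity 11 equals the max flow, so it is a minimum cut.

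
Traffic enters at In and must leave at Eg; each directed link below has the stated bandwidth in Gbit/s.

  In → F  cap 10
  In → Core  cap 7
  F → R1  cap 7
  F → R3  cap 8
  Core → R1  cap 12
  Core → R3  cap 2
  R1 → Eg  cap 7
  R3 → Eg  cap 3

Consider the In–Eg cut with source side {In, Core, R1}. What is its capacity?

19

Edges leaving {In, Core, R1}: In→F (10), Core→R3 (2), R1→Eg (7).
Cut capacity = 10 + 2 + 7 = 19.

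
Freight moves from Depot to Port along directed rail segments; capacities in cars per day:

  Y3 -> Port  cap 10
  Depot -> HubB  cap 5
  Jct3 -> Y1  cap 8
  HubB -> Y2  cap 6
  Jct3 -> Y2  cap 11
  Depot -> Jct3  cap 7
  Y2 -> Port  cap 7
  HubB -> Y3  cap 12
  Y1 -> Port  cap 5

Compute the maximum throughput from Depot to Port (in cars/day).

Augment Depot→HubB→Y3→Port: bottleneck 5, flow now 5.
Augment Depot→Jct3→Y1→Port: bottleneck 5, flow now 10.
Augment Depot→Jct3→Y2→Port: bottleneck 2, flow now 12.
No augmenting path remains; maximum flow = 12.
In the residual graph, reachable from Depot: {Depot}.
Min-cut edges: Depot→HubB (5), Depot→Jct3 (7); capacity 5 + 7 = 12.
This cut is saturated, so no flow can exceed 12.

12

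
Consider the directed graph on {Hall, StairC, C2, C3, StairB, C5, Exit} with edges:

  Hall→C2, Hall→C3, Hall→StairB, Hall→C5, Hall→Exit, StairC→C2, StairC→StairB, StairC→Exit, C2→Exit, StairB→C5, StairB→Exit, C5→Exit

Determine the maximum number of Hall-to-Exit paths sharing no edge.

4

Assign every edge capacity 1; by Menger, the answer equals the max flow.
Path Hall→Exit (+1); total 1.
Path Hall→C2→Exit (+1); total 2.
Path Hall→StairB→Exit (+1); total 3.
Path Hall→C5→Exit (+1); total 4.
No residual Hall→Exit path; max flow = 4.
Certifying cut of size 4: {Hall→C2, Hall→C5, Hall→Exit, Hall→StairB}.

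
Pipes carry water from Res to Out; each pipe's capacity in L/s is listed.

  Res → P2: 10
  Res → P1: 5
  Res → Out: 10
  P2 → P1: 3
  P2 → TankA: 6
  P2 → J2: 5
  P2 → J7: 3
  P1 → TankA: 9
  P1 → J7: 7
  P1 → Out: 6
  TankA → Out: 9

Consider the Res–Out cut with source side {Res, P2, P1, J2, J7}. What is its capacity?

31

Edges leaving {Res, P2, P1, J2, J7}: Res→Out (10), P2→TankA (6), P1→TankA (9), P1→Out (6).
Cut capacity = 10 + 6 + 9 + 6 = 31.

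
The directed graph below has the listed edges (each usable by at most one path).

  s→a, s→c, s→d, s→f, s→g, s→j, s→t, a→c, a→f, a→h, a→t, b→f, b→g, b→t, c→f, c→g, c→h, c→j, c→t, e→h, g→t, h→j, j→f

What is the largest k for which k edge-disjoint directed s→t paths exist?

4

Assign every edge capacity 1; by Menger, the answer equals the max flow.
Path s→t (+1); total 1.
Path s→a→t (+1); total 2.
Path s→c→t (+1); total 3.
Path s→g→t (+1); total 4.
No residual s→t path; max flow = 4.
Certifying cut of size 4: {s→a, s→c, s→g, s→t}.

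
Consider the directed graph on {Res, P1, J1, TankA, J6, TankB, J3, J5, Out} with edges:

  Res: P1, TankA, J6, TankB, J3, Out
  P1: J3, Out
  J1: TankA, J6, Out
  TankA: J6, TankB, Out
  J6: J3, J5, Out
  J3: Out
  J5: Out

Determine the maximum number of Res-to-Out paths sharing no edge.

5

Assign every edge capacity 1; by Menger, the answer equals the max flow.
Path Res→Out (+1); total 1.
Path Res→P1→Out (+1); total 2.
Path Res→TankA→Out (+1); total 3.
Path Res→J6→Out (+1); total 4.
Path Res→J3→Out (+1); total 5.
No residual Res→Out path; max flow = 5.
Certifying cut of size 5: {Res→J3, Res→J6, Res→Out, Res→P1, Res→TankA}.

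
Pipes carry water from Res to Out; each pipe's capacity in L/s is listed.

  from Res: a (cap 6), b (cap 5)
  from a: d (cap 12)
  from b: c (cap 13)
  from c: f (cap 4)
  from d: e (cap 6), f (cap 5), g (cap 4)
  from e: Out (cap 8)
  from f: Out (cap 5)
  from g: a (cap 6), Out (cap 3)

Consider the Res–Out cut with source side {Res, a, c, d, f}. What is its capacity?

Edges leaving {Res, a, c, d, f}: Res→b (5), d→e (6), d→g (4), f→Out (5).
Cut capacity = 5 + 6 + 4 + 5 = 20.

20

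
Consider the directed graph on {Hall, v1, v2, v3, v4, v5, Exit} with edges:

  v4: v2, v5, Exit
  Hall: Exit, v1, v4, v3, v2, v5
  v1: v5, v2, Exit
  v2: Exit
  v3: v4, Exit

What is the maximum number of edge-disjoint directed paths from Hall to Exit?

5

Assign every edge capacity 1; by Menger, the answer equals the max flow.
Path Hall→Exit (+1); total 1.
Path Hall→v1→Exit (+1); total 2.
Path Hall→v2→Exit (+1); total 3.
Path Hall→v3→Exit (+1); total 4.
Path Hall→v4→Exit (+1); total 5.
No residual Hall→Exit path; max flow = 5.
Certifying cut of size 5: {Hall→Exit, Hall→v1, Hall→v2, Hall→v3, Hall→v4}.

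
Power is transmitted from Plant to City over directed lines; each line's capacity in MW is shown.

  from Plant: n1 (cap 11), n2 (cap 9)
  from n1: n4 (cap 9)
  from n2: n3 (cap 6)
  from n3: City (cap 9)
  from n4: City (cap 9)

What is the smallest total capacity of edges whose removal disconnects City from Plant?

Augment Plant→n1→n4→City: bottleneck 9, flow now 9.
Augment Plant→n2→n3→City: bottleneck 6, flow now 15.
No augmenting path remains; maximum flow = 15.
By max-flow min-cut, the minimum cut capacity equals the max flow.
In the residual graph, reachable from Plant: {Plant, n1, n2}.
Min-cut edges: n1→n4 (9), n2→n3 (6); capacity 9 + 6 = 15.

15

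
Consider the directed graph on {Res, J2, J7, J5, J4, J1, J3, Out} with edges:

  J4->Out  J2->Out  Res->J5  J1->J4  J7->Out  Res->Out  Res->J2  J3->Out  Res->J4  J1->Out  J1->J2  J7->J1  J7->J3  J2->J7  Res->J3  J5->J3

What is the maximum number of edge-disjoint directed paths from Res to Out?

Assign every edge capacity 1; by Menger, the answer equals the max flow.
Path Res→Out (+1); total 1.
Path Res→J2→Out (+1); total 2.
Path Res→J4→Out (+1); total 3.
Path Res→J3→Out (+1); total 4.
No residual Res→Out path; max flow = 4.
Certifying cut of size 4: {J3→Out, Res→J2, Res→J4, Res→Out}.

4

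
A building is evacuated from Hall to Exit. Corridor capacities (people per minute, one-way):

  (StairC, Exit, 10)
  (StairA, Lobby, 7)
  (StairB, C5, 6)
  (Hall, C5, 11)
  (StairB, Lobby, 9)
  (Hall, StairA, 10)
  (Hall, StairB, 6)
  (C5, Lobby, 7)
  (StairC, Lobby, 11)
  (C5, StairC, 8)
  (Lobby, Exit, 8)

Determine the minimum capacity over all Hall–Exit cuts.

Augment Hall→C5→Lobby→Exit: bottleneck 7, flow now 7.
Augment Hall→C5→StairC→Exit: bottleneck 4, flow now 11.
Augment Hall→StairA→Lobby→Exit: bottleneck 1, flow now 12.
Augment Hall→StairB→C5→StairC→Exit: bottleneck 4, flow now 16.
No augmenting path remains; maximum flow = 16.
By max-flow min-cut, the minimum cut capacity equals the max flow.
In the residual graph, reachable from Hall: {Hall, C5, StairA, StairB, Lobby}.
Min-cut edges: C5→StairC (8), Lobby→Exit (8); capacity 8 + 8 = 16.

16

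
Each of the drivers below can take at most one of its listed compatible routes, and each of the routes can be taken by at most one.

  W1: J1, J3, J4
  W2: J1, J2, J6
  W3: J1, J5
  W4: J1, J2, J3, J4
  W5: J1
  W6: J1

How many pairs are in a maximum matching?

Unit-capacity flow: source→left, listed edges, right→sink; max matching = max flow.
Augmenting path W1→J1 (+1); matched 1.
Augmenting path W2→J2 (+1); matched 2.
Augmenting path W3→J5 (+1); matched 3.
Augmenting path W4→J3 (+1); matched 4.
Augmenting path W5→J1→W1→J4 (+1); matched 5.
No augmenting path remains; maximum matching = 5.
König certificate: {W1, W2, W3, W4, J1} is a vertex cover of size 5 (every listed pair touches it), so no matching can be larger.

5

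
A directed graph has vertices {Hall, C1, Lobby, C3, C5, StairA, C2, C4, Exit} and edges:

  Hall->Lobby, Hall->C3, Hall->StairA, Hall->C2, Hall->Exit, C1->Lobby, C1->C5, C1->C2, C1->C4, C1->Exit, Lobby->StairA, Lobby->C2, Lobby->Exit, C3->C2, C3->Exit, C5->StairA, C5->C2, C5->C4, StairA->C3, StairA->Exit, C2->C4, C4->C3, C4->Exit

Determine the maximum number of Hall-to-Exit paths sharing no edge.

5

Assign every edge capacity 1; by Menger, the answer equals the max flow.
Path Hall→Exit (+1); total 1.
Path Hall→Lobby→Exit (+1); total 2.
Path Hall→C3→Exit (+1); total 3.
Path Hall→StairA→Exit (+1); total 4.
Path Hall→C2→C4→Exit (+1); total 5.
No residual Hall→Exit path; max flow = 5.
Certifying cut of size 5: {Hall→C2, Hall→C3, Hall→Exit, Hall→Lobby, Hall→StairA}.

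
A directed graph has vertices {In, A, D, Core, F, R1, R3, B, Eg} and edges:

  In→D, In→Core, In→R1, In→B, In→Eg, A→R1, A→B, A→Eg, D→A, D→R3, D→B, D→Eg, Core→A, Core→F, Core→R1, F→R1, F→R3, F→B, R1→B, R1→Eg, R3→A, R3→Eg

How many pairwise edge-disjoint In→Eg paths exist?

Assign every edge capacity 1; by Menger, the answer equals the max flow.
Path In→Eg (+1); total 1.
Path In→D→Eg (+1); total 2.
Path In→R1→Eg (+1); total 3.
Path In→Core→A→Eg (+1); total 4.
No residual In→Eg path; max flow = 4.
Certifying cut of size 4: {In→Core, In→D, In→Eg, In→R1}.

4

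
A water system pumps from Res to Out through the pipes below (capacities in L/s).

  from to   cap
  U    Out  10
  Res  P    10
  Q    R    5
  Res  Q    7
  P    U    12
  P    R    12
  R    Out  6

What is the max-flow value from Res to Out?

Augment Res→P→R→Out: bottleneck 6, flow now 6.
Augment Res→P→U→Out: bottleneck 4, flow now 10.
Augment Res→Q→R→P→U→Out: bottleneck 5, flow now 15. (uses reverse residual edge)
No augmenting path remains; maximum flow = 15.
In the residual graph, reachable from Res: {Res, Q}.
Min-cut edges: Res→P (10), Q→R (5); capacity 10 + 5 = 15.
This cut is saturated, so no flow can exceed 15.

15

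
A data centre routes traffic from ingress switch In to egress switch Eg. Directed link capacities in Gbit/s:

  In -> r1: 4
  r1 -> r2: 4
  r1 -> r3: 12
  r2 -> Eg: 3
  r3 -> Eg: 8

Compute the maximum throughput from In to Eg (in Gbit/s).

4

Augment In→r1→r2→Eg: bottleneck 3, flow now 3.
Augment In→r1→r3→Eg: bottleneck 1, flow now 4.
No augmenting path remains; maximum flow = 4.
In the residual graph, reachable from In: {In}.
Min-cut edges: In→r1 (4); capacity 4 = 4.
This cut is saturated, so no flow can exceed 4.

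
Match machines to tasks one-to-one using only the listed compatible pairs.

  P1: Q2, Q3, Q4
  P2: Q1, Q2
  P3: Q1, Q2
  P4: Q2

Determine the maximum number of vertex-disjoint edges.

Unit-capacity flow: source→left, listed edges, right→sink; max matching = max flow.
Augmenting path P1→Q2 (+1); matched 1.
Augmenting path P2→Q1 (+1); matched 2.
Augmenting path P3→Q2→P1→Q3 (+1); matched 3.
No augmenting path remains; maximum matching = 3.
König certificate: {P1, Q1, Q2} is a vertex cover of size 3 (every listed pair touches it), so no matching can be larger.

3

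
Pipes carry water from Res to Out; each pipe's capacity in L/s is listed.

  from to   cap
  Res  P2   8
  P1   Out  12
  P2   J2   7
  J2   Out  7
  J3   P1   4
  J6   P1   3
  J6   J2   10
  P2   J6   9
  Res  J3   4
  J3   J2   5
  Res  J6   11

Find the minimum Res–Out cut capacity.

14

Augment Res→J3→P1→Out: bottleneck 4, flow now 4.
Augment Res→P2→J2→Out: bottleneck 7, flow now 11.
Augment Res→J6→P1→Out: bottleneck 3, flow now 14.
No augmenting path remains; maximum flow = 14.
By max-flow min-cut, the minimum cut capacity equals the max flow.
In the residual graph, reachable from Res: {Res, P2, J6, J2}.
Min-cut edges: Res→J3 (4), J6→P1 (3), J2→Out (7); capacity 4 + 3 + 7 = 14.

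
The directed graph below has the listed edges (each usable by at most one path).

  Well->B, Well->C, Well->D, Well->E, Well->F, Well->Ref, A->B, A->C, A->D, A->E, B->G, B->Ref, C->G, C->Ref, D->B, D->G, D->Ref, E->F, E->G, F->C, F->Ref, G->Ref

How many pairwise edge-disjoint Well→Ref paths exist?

6

Assign every edge capacity 1; by Menger, the answer equals the max flow.
Path Well→Ref (+1); total 1.
Path Well→B→Ref (+1); total 2.
Path Well→C→Ref (+1); total 3.
Path Well→D→Ref (+1); total 4.
Path Well→F→Ref (+1); total 5.
Path Well→E→G→Ref (+1); total 6.
No residual Well→Ref path; max flow = 6.
Certifying cut of size 6: {Well→B, Well→C, Well→D, Well→E, Well→F, Well→Ref}.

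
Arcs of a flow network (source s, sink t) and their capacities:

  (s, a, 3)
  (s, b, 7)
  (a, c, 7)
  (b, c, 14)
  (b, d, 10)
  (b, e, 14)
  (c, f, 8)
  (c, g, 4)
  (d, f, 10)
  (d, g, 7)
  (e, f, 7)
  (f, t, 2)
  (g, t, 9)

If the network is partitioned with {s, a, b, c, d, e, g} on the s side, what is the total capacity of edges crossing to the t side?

34

Edges leaving {s, a, b, c, d, e, g}: c→f (8), d→f (10), e→f (7), g→t (9).
Cut capacity = 8 + 10 + 7 + 9 = 34.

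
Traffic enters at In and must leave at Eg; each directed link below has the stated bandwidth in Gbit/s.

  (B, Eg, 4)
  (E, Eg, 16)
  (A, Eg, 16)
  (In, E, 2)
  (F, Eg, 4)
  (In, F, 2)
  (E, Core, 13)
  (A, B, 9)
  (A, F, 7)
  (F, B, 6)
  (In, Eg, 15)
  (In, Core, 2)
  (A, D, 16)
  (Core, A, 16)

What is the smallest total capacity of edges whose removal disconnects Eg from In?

21

Augment In→Eg: bottleneck 15, flow now 15.
Augment In→E→Eg: bottleneck 2, flow now 17.
Augment In→F→Eg: bottleneck 2, flow now 19.
Augment In→Core→A→Eg: bottleneck 2, flow now 21.
No augmenting path remains; maximum flow = 21.
By max-flow min-cut, the minimum cut capacity equals the max flow.
In the residual graph, reachable from In: {In}.
Min-cut edges: In→E (2), In→Core (2), In→F (2), In→Eg (15); capacity 2 + 2 + 2 + 15 = 21.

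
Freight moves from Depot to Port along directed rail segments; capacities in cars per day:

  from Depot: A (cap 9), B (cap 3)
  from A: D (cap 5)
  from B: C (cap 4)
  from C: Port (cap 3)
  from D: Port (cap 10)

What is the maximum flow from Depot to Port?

8

Augment Depot→A→D→Port: bottleneck 5, flow now 5.
Augment Depot→B→C→Port: bottleneck 3, flow now 8.
No augmenting path remains; maximum flow = 8.
In the residual graph, reachable from Depot: {Depot, A}.
Min-cut edges: Depot→B (3), A→D (5); capacity 3 + 5 = 8.
This cut is saturated, so no flow can exceed 8.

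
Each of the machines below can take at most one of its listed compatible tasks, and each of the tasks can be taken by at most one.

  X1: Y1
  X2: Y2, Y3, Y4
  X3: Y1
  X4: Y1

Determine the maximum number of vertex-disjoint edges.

Unit-capacity flow: source→left, listed edges, right→sink; max matching = max flow.
Augmenting path X1→Y1 (+1); matched 1.
Augmenting path X2→Y2 (+1); matched 2.
No augmenting path remains; maximum matching = 2.
König certificate: {X2, Y1} is a vertex cover of size 2 (every listed pair touches it), so no matching can be larger.

2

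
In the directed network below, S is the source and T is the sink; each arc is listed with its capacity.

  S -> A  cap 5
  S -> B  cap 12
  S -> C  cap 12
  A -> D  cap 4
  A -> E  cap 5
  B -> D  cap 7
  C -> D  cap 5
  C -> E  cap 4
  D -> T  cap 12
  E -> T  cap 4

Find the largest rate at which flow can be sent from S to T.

Augment S→A→D→T: bottleneck 4, flow now 4.
Augment S→A→E→T: bottleneck 1, flow now 5.
Augment S→B→D→T: bottleneck 7, flow now 12.
Augment S→C→D→T: bottleneck 1, flow now 13.
Augment S→C→E→T: bottleneck 3, flow now 16.
No augmenting path remains; maximum flow = 16.
In the residual graph, reachable from S: {S, A, B, C, D, E}.
Min-cut edges: D→T (12), E→T (4); capacity 12 + 4 = 16.
This cut is saturated, so no flow can exceed 16.

16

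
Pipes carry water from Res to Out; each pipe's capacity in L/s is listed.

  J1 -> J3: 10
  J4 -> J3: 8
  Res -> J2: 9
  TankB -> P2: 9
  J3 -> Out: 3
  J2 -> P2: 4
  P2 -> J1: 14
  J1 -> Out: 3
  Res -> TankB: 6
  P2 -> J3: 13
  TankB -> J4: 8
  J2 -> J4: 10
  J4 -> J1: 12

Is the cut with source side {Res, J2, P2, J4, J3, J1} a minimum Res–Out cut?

Given cut capacity: 6 + 3 + 3 = 12.
Augment Res→J2→P2→J3→Out: bottleneck 3, flow now 3.
Augment Res→J2→P2→J1→Out: bottleneck 1, flow now 4.
Augment Res→J2→J4→J1→Out: bottleneck 2, flow now 6.
No augmenting path remains; maximum flow = 6.
In the residual graph, reachable from Res: {Res, J2, TankB, P2, J4, J3, J1}.
Min-cut edges: J3→Out (3), J1→Out (3); capacity 3 + 3 = 6.
Cut capacity 12 exceeds the max flow 6, so it is not minimum.

No — its capacity is 12, but the minimum cut has capacity 6.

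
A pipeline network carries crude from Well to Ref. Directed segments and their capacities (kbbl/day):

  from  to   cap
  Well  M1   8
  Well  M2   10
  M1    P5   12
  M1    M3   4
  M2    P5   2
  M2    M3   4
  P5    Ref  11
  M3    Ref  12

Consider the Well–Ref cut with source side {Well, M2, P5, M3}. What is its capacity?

31

Edges leaving {Well, M2, P5, M3}: Well→M1 (8), P5→Ref (11), M3→Ref (12).
Cut capacity = 8 + 11 + 12 = 31.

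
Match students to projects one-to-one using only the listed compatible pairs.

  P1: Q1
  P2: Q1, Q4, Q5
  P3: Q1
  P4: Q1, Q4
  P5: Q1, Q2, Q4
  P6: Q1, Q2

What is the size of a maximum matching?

Unit-capacity flow: source→left, listed edges, right→sink; max matching = max flow.
Augmenting path P1→Q1 (+1); matched 1.
Augmenting path P2→Q4 (+1); matched 2.
Augmenting path P5→Q2 (+1); matched 3.
Augmenting path P4→Q4→P2→Q5 (+1); matched 4.
No augmenting path remains; maximum matching = 4.
König certificate: {P2, Q1, Q2, Q4} is a vertex cover of size 4 (every listed pair touches it), so no matching can be larger.

4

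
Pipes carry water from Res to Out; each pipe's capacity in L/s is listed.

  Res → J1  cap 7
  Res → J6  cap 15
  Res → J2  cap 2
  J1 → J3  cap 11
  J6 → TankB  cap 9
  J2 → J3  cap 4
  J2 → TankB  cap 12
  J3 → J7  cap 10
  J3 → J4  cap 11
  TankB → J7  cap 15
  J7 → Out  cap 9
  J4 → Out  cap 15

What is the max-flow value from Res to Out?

18

Augment Res→J1→J3→J7→Out: bottleneck 7, flow now 7.
Augment Res→J6→TankB→J7→Out: bottleneck 2, flow now 9.
Augment Res→J2→J3→J4→Out: bottleneck 2, flow now 11.
Augment Res→J6→TankB→J7→J3→J4→Out: bottleneck 7, flow now 18. (uses reverse residual edge)
No augmenting path remains; maximum flow = 18.
In the residual graph, reachable from Res: {Res, J6}.
Min-cut edges: Res→J1 (7), Res→J2 (2), J6→TankB (9); capacity 7 + 2 + 9 = 18.
This cut is saturated, so no flow can exceed 18.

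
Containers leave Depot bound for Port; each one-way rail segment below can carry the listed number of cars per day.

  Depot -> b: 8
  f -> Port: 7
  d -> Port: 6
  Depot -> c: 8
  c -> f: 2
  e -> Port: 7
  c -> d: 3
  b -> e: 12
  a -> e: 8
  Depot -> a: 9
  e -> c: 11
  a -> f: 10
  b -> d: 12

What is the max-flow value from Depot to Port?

Augment Depot→a→e→Port: bottleneck 7, flow now 7.
Augment Depot→a→f→Port: bottleneck 2, flow now 9.
Augment Depot→b→d→Port: bottleneck 6, flow now 15.
Augment Depot→c→f→Port: bottleneck 2, flow now 17.
Augment Depot→b→e→a→f→Port: bottleneck 2, flow now 19. (uses reverse residual edge)
Augment Depot→c→d→b→e→a→f→Port: bottleneck 1, flow now 20. (uses reverse residual edge)
No augmenting path remains; maximum flow = 20.
In the residual graph, reachable from Depot: {Depot, a, b, c, d, e, f}.
Min-cut edges: d→Port (6), e→Port (7), f→Port (7); capacity 6 + 7 + 7 = 20.
This cut is saturated, so no flow can exceed 20.

20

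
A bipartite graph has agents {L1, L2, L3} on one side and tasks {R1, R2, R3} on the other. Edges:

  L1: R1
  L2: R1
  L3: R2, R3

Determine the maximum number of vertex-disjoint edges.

Unit-capacity flow: source→left, listed edges, right→sink; max matching = max flow.
Augmenting path L1→R1 (+1); matched 1.
Augmenting path L3→R2 (+1); matched 2.
No augmenting path remains; maximum matching = 2.
König certificate: {L3, R1} is a vertex cover of size 2 (every listed pair touches it), so no matching can be larger.

2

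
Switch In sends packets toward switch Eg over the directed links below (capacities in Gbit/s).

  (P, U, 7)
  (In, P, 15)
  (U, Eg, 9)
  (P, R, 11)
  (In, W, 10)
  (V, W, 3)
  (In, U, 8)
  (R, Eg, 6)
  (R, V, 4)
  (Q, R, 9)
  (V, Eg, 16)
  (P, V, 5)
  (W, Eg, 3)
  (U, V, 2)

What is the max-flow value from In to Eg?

Augment In→U→Eg: bottleneck 8, flow now 8.
Augment In→W→Eg: bottleneck 3, flow now 11.
Augment In→P→R→Eg: bottleneck 6, flow now 17.
Augment In→P→U→Eg: bottleneck 1, flow now 18.
Augment In→P→V→Eg: bottleneck 5, flow now 23.
Augment In→P→R→V→Eg: bottleneck 3, flow now 26.
No augmenting path remains; maximum flow = 26.
In the residual graph, reachable from In: {In, W}.
Min-cut edges: In→P (15), In→U (8), W→Eg (3); capacity 15 + 8 + 3 = 26.
This cut is saturated, so no flow can exceed 26.

26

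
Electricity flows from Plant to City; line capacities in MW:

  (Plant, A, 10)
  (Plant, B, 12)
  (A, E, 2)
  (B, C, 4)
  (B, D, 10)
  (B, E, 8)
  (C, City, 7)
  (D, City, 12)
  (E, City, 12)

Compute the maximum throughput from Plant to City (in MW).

Augment Plant→A→E→City: bottleneck 2, flow now 2.
Augment Plant→B→C→City: bottleneck 4, flow now 6.
Augment Plant→B→D→City: bottleneck 8, flow now 14.
No augmenting path remains; maximum flow = 14.
In the residual graph, reachable from Plant: {Plant, A}.
Min-cut edges: Plant→B (12), A→E (2); capacity 12 + 2 = 14.
This cut is saturated, so no flow can exceed 14.

14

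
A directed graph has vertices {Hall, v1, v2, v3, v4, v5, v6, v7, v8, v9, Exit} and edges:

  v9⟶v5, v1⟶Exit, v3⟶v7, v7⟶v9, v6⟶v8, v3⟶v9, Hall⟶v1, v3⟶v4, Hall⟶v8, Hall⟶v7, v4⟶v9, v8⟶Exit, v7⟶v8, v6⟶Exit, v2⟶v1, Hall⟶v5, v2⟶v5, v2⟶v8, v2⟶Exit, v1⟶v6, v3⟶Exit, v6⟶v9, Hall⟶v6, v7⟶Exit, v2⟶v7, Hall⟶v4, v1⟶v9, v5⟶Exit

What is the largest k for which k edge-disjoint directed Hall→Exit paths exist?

5

Assign every edge capacity 1; by Menger, the answer equals the max flow.
Path Hall→v1→Exit (+1); total 1.
Path Hall→v5→Exit (+1); total 2.
Path Hall→v6→Exit (+1); total 3.
Path Hall→v7→Exit (+1); total 4.
Path Hall→v8→Exit (+1); total 5.
No residual Hall→Exit path; max flow = 5.
Certifying cut of size 5: {Hall→v1, Hall→v6, Hall→v7, Hall→v8, v5→Exit}.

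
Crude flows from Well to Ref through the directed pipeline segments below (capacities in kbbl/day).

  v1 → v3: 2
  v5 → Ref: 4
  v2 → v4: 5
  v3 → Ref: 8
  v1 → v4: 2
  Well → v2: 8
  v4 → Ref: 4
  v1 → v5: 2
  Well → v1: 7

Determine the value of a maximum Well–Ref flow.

8

Augment Well→v1→v3→Ref: bottleneck 2, flow now 2.
Augment Well→v1→v4→Ref: bottleneck 2, flow now 4.
Augment Well→v1→v5→Ref: bottleneck 2, flow now 6.
Augment Well→v2→v4→Ref: bottleneck 2, flow now 8.
No augmenting path remains; maximum flow = 8.
In the residual graph, reachable from Well: {Well, v1, v2, v4}.
Min-cut edges: v1→v3 (2), v1→v5 (2), v4→Ref (4); capacity 2 + 2 + 4 = 8.
This cut is saturated, so no flow can exceed 8.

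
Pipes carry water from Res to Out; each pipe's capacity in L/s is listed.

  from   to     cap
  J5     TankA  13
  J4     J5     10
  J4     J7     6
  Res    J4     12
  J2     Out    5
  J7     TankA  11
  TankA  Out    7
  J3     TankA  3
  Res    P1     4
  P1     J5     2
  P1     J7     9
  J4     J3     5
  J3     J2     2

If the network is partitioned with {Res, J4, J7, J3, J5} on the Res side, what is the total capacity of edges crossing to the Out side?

Edges leaving {Res, J4, J7, J3, J5}: Res→P1 (4), J7→TankA (11), J3→TankA (3), J3→J2 (2), J5→TankA (13).
Cut capacity = 4 + 11 + 3 + 2 + 13 = 33.

33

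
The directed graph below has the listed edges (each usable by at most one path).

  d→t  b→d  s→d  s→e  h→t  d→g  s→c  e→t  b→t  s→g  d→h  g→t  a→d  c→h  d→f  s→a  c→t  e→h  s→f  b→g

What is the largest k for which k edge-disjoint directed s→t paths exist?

5

Assign every edge capacity 1; by Menger, the answer equals the max flow.
Path s→c→t (+1); total 1.
Path s→d→t (+1); total 2.
Path s→e→t (+1); total 3.
Path s→g→t (+1); total 4.
Path s→a→d→h→t (+1); total 5.
No residual s→t path; max flow = 5.
Certifying cut of size 5: {s→a, s→c, s→d, s→e, s→g}.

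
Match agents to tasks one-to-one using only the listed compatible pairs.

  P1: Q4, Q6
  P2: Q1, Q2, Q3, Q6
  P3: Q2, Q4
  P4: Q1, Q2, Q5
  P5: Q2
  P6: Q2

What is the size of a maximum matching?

Unit-capacity flow: source→left, listed edges, right→sink; max matching = max flow.
Augmenting path P1→Q4 (+1); matched 1.
Augmenting path P2→Q1 (+1); matched 2.
Augmenting path P3→Q2 (+1); matched 3.
Augmenting path P4→Q5 (+1); matched 4.
Augmenting path P5→Q2→P3→Q4→P1→Q6 (+1); matched 5.
No augmenting path remains; maximum matching = 5.
König certificate: {P1, P2, P3, P4, Q2} is a vertex cover of size 5 (every listed pair touches it), so no matching can be larger.

5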